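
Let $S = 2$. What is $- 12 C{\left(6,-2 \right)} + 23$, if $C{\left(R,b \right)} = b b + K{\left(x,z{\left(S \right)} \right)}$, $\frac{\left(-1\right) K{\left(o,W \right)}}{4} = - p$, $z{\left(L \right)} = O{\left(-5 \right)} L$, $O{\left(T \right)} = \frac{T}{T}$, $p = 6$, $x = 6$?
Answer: $-313$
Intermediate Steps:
$O{\left(T \right)} = 1$
$z{\left(L \right)} = L$ ($z{\left(L \right)} = 1 L = L$)
$K{\left(o,W \right)} = 24$ ($K{\left(o,W \right)} = - 4 \left(\left(-1\right) 6\right) = \left(-4\right) \left(-6\right) = 24$)
$C{\left(R,b \right)} = 24 + b^{2}$ ($C{\left(R,b \right)} = b b + 24 = b^{2} + 24 = 24 + b^{2}$)
$- 12 C{\left(6,-2 \right)} + 23 = - 12 \left(24 + \left(-2\right)^{2}\right) + 23 = - 12 \left(24 + 4\right) + 23 = \left(-12\right) 28 + 23 = -336 + 23 = -313$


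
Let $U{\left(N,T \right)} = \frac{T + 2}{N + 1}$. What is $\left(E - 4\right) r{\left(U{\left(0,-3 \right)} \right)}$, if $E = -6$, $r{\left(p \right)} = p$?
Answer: $10$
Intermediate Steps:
$U{\left(N,T \right)} = \frac{2 + T}{1 + N}$
$\left(E - 4\right) r{\left(U{\left(0,-3 \right)} \right)} = \left(-6 - 4\right) \frac{2 - 3}{1 + 0} = - 10 \cdot 1^{-1} \left(-1\right) = - 10 \cdot 1 \left(-1\right) = \left(-10\right) \left(-1\right) = 10$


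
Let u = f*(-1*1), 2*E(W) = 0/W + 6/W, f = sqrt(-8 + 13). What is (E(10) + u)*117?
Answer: 351/10 - 117*sqrt(5) ≈ -226.52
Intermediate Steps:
f = sqrt(5) ≈ 2.2361
E(W) = 3/W (E(W) = (0/W + 6/W)/2 = (0 + 6/W)/2 = (6/W)/2 = 3/W)
u = -sqrt(5) (u = sqrt(5)*(-1*1) = sqrt(5)*(-1) = -sqrt(5) ≈ -2.2361)
(E(10) + u)*117 = (3/10 - sqrt(5))*117 = 351/10 - 117*sqrt(5)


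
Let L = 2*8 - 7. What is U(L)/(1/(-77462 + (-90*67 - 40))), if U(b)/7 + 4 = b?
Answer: -2923620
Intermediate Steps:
L = 9 (L = 16 - 7 = 9)
U(b) = -28 + 7*b
U(L)/(1/(-77462 + (-90*67 - 40))) = (-28 + 7*9)/(1/(-77462 + (-90*67 - 40))) = (-28 + 63)/(1/(-77462 + (-6030 - 40))) = 35/(1/(-77462 - 6070)) = 35/(1/(-83532)) = 35/(-1/83532) = 35*(-83532) = -2923620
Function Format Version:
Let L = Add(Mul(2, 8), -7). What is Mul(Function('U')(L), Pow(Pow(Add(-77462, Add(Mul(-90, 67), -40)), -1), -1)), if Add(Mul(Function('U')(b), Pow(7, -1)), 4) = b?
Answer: -2923620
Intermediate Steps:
L = 9 (L = Add(16, -7) = 9)
Function('U')(b) = Add(-28, Mul(7, b))
Mul(Function('U')(L), Pow(Pow(Add(-77462, Add(Mul(-90, 67), -40)), -1), -1)) = Mul(Add(-28, Mul(7, 9)), Pow(Pow(Add(-77462, Add(Mul(-90, 67), -40)), -1), -1)) = Mul(Add(-28, 63), Pow(Pow(Add(-77462, Add(-6030, -40)), -1), -1)) = Mul(35, Pow(Pow(Add(-77462, -6070), -1), -1)) = Mul(35, Pow(Pow(-83532, -1), -1)) = Mul(35, Pow(Rational(-1, 83532), -1)) = Mul(35, -83532) = -2923620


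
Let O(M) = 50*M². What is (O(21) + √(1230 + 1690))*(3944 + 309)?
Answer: 93778650 + 8506*√730 ≈ 9.4008e+7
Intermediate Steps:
(O(21) + √(1230 + 1690))*(3944 + 309) = (50*21² + √(1230 + 1690))*(3944 + 309) = (50*441 + √2920)*4253 = (22050 + 2*√730)*4253 = 93778650 + 8506*√730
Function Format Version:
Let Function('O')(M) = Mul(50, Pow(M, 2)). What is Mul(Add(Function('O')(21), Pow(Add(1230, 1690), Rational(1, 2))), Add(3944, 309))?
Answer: Add(93778650, Mul(8506, Pow(730, Rational(1, 2)))) ≈ 9.4008e+7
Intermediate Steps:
Mul(Add(Function('O')(21), Pow(Add(1230, 1690), Rational(1, 2))), Add(3944, 309)) = Mul(Add(Mul(50, Pow(21, 2)), Pow(Add(1230, 1690), Rational(1, 2))), Add(3944, 309)) = Mul(Add(Mul(50, 441), Pow(2920, Rational(1, 2))), 4253) = Mul(Add(22050, Mul(2, Pow(730, Rational(1, 2)))), 4253) = Add(93778650, Mul(8506, Pow(730, Rational(1, 2))))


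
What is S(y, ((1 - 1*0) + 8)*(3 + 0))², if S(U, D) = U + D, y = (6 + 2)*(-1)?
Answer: 361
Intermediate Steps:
y = -8 (y = 8*(-1) = -8)
S(U, D) = D + U
S(y, ((1 - 1*0) + 8)*(3 + 0))² = (((1 - 1*0) + 8)*(3 + 0) - 8)² = (((1 + 0) + 8)*3 - 8)² = ((1 + 8)*3 - 8)² = (9*3 - 8)² = (27 - 8)² = 19² = 361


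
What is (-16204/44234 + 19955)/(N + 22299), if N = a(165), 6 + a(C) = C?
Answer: 147112211/165567862 ≈ 0.88853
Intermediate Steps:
a(C) = -6 + C
N = 159 (N = -6 + 165 = 159)
(-16204/44234 + 19955)/(N + 22299) = (-16204/44234 + 19955)/(159 + 22299) = (-16204*1/44234 + 19955)/22458 = (-8102/22117 + 19955)*(1/22458) = (441336633/22117)*(1/22458) = 147112211/165567862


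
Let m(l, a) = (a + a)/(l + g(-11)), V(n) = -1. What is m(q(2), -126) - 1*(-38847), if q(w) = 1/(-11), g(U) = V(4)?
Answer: 39078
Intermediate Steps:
g(U) = -1
q(w) = -1/11
m(l, a) = 2*a/(-1 + l) (m(l, a) = (a + a)/(l - 1) = (2*a)/(-1 + l) = 2*a/(-1 + l))
m(q(2), -126) - 1*(-38847) = 2*(-126)/(-1 - 1/11) - 1*(-38847) = 2*(-126)/(-12/11) + 38847 = 2*(-126)*(-11/12) + 38847 = 231 + 38847 = 39078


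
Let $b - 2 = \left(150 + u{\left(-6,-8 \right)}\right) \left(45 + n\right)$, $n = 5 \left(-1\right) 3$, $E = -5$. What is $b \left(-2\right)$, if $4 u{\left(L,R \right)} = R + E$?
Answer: $-8809$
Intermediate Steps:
$u{\left(L,R \right)} = - \frac{5}{4} + \frac{R}{4}$ ($u{\left(L,R \right)} = \frac{R - 5}{4} = \frac{-5 + R}{4} = - \frac{5}{4} + \frac{R}{4}$)
$n = -15$ ($n = \left(-5\right) 3 = -15$)
$b = \frac{8809}{2}$ ($b = 2 + \left(150 + \left(- \frac{5}{4} + \frac{1}{4} \left(-8\right)\right)\right) \left(45 - 15\right) = 2 + \left(150 - \frac{13}{4}\right) 30 = 2 + \frac{587}{4} \cdot 30 = 2 + \frac{8805}{2} = \frac{8809}{2} \approx 4404.5$)
$b \left(-2\right) = \frac{8809}{2} \left(-2\right) = -8809$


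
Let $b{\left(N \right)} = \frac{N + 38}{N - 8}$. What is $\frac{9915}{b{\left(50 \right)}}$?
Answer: $\frac{208215}{44} \approx 4732.2$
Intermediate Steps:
$b{\left(N \right)} = \frac{38 + N}{-8 + N}$
$\frac{9915}{b{\left(50 \right)}} = \frac{9915}{\frac{1}{-8 + 50} \left(38 + 50\right)} = \frac{9915}{\frac{1}{42} \cdot 88} = \frac{9915}{\frac{44}{21}} = 9915 \cdot \frac{21}{44} = \frac{208215}{44}$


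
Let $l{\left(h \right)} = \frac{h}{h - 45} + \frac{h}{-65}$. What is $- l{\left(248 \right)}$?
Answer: $\frac{34224}{13195} \approx 2.5937$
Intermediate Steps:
$l{\left(h \right)} = - \frac{h}{65} + \frac{h}{-45 + h}$ ($l{\left(h \right)} = \frac{h}{-45 + h} + h \left(- \frac{1}{65}\right) = \frac{h}{-45 + h} - \frac{h}{65} = - \frac{h}{65} + \frac{h}{-45 + h}$)
$- l{\left(248 \right)} = - \frac{248 \left(110 - 248\right)}{65 \left(-45 + 248\right)} = - \frac{248 \left(110 - 248\right)}{65 \cdot 203} = - \frac{248 \left(-138\right)}{65 \cdot 203} = \left(-1\right) \left(- \frac{34224}{13195}\right) = \frac{34224}{13195}$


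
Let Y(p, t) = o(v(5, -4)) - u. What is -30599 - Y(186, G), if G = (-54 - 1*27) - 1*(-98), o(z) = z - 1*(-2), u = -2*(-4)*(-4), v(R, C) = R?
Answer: -30638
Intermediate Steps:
u = -32 (u = 8*(-4) = -32)
o(z) = 2 + z (o(z) = z + 2 = 2 + z)
G = 17 (G = (-54 - 27) + 98 = -81 + 98 = 17)
Y(p, t) = 39 (Y(p, t) = (2 + 5) - 1*(-32) = 7 + 32 = 39)
-30599 - Y(186, G) = -30599 - 1*39 = -30599 - 39 = -30638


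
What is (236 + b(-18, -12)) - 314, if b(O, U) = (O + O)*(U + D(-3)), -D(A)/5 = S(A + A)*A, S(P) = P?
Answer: 3594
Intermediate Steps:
D(A) = -10*A**2 (D(A) = -5*(A + A)*A = -5*2*A*A = -10*A**2)
b(O, U) = 2*O*(-90 + U) (b(O, U) = (O + O)*(U - 10*(-3)**2) = (2*O)*(U - 10*9) = (2*O)*(U - 90) = (2*O)*(-90 + U) = 2*O*(-90 + U))
(236 + b(-18, -12)) - 314 = (236 + 2*(-18)*(-90 - 12)) - 314 = (236 + 2*(-18)*(-102)) - 314 = (236 + 3672) - 314 = 3908 - 314 = 3594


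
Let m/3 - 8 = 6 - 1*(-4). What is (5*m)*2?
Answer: 540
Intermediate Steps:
m = 54 (m = 24 + 3*(6 - 1*(-4)) = 24 + 3*(6 + 4) = 24 + 3*10 = 24 + 30 = 54)
(5*m)*2 = (5*54)*2 = 270*2 = 540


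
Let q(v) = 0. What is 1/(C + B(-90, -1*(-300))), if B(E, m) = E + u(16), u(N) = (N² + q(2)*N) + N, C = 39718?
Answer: 1/39900 ≈ 2.5063e-5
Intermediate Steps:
u(N) = N + N² (u(N) = (N² + 0*N) + N = (N² + 0) + N = N² + N = N + N²)
B(E, m) = 272 + E (B(E, m) = E + 16*(1 + 16) = E + 16*17 = E + 272 = 272 + E)
1/(C + B(-90, -1*(-300))) = 1/(39718 + (272 - 90)) = 1/(39718 + 182) = 1/39900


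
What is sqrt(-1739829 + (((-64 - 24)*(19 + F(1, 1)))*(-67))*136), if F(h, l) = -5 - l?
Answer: sqrt(8684299) ≈ 2946.9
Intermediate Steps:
sqrt(-1739829 + (((-64 - 24)*(19 + F(1, 1)))*(-67))*136) = sqrt(-1739829 + (((-64 - 24)*(19 + (-5 - 1*1)))*(-67))*136) = sqrt(-1739829 + (-88*(19 + (-5 - 1))*(-67))*136) = sqrt(-1739829 + (-88*(19 - 6)*(-67))*136) = sqrt(-1739829 + (-88*13*(-67))*136) = sqrt(-1739829 - 1144*(-67)*136) = sqrt(-1739829 + 76648*136) = sqrt(-1739829 + 10424128) = sqrt(8684299)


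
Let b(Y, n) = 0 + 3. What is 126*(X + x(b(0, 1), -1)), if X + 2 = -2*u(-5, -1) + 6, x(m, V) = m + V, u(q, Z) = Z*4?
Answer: 1764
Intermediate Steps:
b(Y, n) = 3
u(q, Z) = 4*Z
x(m, V) = V + m
X = 12 (X = -2 + (-8*(-1) + 6) = -2 + (-2*(-4) + 6) = -2 + (8 + 6) = -2 + 14 = 12)
126*(X + x(b(0, 1), -1)) = 126*(12 + (-1 + 3)) = 126*(12 + 2) = 126*14 = 1764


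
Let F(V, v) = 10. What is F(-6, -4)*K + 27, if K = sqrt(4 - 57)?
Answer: 27 + 10*I*sqrt(53) ≈ 27.0 + 72.801*I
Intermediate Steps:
K = I*sqrt(53) (K = sqrt(-53) = I*sqrt(53) ≈ 7.2801*I)
F(-6, -4)*K + 27 = 10*(I*sqrt(53)) + 27 = 10*I*sqrt(53) + 27 = 27 + 10*I*sqrt(53)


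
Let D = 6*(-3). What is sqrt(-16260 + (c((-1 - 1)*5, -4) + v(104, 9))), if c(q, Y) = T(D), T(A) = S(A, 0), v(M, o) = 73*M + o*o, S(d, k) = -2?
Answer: I*sqrt(8589) ≈ 92.677*I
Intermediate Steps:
D = -18
v(M, o) = o**2 + 73*M (v(M, o) = 73*M + o**2 = o**2 + 73*M)
T(A) = -2
c(q, Y) = -2
sqrt(-16260 + (c((-1 - 1)*5, -4) + v(104, 9))) = sqrt(-16260 + (-2 + (9**2 + 73*104))) = sqrt(-16260 + (-2 + (81 + 7592))) = sqrt(-16260 + (-2 + 7673)) = sqrt(-16260 + 7671) = sqrt(-8589) = I*sqrt(8589)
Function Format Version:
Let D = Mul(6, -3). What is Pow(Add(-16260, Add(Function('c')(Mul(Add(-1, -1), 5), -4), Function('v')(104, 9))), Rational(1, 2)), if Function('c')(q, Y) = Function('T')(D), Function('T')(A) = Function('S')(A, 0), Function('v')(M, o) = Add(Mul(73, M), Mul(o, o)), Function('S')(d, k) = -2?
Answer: Mul(I, Pow(8589, Rational(1, 2))) ≈ Mul(92.677, I)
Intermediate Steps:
D = -18
Function('v')(M, o) = Add(Pow(o, 2), Mul(73, M)) (Function('v')(M, o) = Add(Mul(73, M), Pow(o, 2)) = Add(Pow(o, 2), Mul(73, M)))
Function('T')(A) = -2
Function('c')(q, Y) = -2
Pow(Add(-16260, Add(Function('c')(Mul(Add(-1, -1), 5), -4), Function('v')(104, 9))), Rational(1, 2)) = Pow(Add(-16260, Add(-2, Add(Pow(9, 2), Mul(73, 104)))), Rational(1, 2)) = Pow(Add(-16260, Add(-2, Add(81, 7592))), Rational(1, 2)) = Pow(Add(-16260, Add(-2, 7673)), Rational(1, 2)) = Pow(Add(-16260, 7671), Rational(1, 2)) = Pow(-8589, Rational(1, 2)) = Mul(I, Pow(8589, Rational(1, 2)))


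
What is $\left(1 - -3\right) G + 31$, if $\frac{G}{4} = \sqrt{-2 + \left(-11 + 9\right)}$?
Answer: $31 + 32 i \approx 31.0 + 32.0 i$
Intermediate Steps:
$G = 8 i$ ($G = 4 \sqrt{-2 + \left(-11 + 9\right)} = 4 \sqrt{-2 - 2} = 4 \sqrt{-4} = 4 \cdot 2 i = 8 i \approx 8.0 i$)
$\left(1 - -3\right) G + 31 = \left(1 - -3\right) 8 i + 31 = \left(1 + 3\right) 8 i + 31 = 4 \cdot 8 i + 31 = 32 i + 31 = 31 + 32 i$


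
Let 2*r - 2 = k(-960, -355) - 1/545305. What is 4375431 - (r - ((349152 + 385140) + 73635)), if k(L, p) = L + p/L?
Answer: 1085480499632977/209397120 ≈ 5.1838e+6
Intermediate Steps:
r = -100262504017/209397120 (r = 1 + ((-960 - 355/(-960)) - 1/545305)/2 = 1 + ((-960 - 355*(-1/960)) - 1*1/545305)/2 = 1 + ((-960 + 71/192) - 1/545305)/2 = 1 + (-184249/192 - 1/545305)/2 = 1 + (½)*(-100471901137/104698560) = 1 - 100471901137/209397120 = -100262504017/209397120 ≈ -478.81)
4375431 - (r - ((349152 + 385140) + 73635)) = 4375431 - (-100262504017/209397120 - ((349152 + 385140) + 73635)) = 4375431 - (-100262504017/209397120 - (734292 + 73635)) = 4375431 - (-100262504017/209397120 - 1*807927) = 4375431 - (-100262504017/209397120 - 807927) = 4375431 - 1*(-169277849474257/209397120) = 4375431 + 169277849474257/209397120 = 1085480499632977/209397120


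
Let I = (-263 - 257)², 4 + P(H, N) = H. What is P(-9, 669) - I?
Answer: -270413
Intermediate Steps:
P(H, N) = -4 + H
I = 270400 (I = (-520)² = 270400)
P(-9, 669) - I = (-4 - 9) - 1*270400 = -13 - 270400 = -270413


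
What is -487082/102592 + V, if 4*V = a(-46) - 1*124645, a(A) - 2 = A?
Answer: -1599255277/51296 ≈ -31177.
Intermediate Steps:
a(A) = 2 + A
V = -124689/4 (V = ((2 - 46) - 1*124645)/4 = (-44 - 124645)/4 = (1/4)*(-124689) = -124689/4 ≈ -31172.)
-487082/102592 + V = -487082/102592 - 124689/4 = -487082*1/102592 - 124689/4 = -243541/51296 - 124689/4 = -1599255277/51296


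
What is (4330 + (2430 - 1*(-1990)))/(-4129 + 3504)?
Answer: -14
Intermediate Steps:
(4330 + (2430 - 1*(-1990)))/(-4129 + 3504) = (4330 + (2430 + 1990))/(-625) = (4330 + 4420)*(-1/625) = 8750*(-1/625) = -14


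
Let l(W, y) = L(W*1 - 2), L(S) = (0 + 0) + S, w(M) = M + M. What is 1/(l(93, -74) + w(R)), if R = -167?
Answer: -1/243 ≈ -0.0041152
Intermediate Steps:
w(M) = 2*M
L(S) = S (L(S) = 0 + S = S)
l(W, y) = -2 + W (l(W, y) = W*1 - 2 = W - 2 = -2 + W)
1/(l(93, -74) + w(R)) = 1/((-2 + 93) + 2*(-167)) = 1/(91 - 334) = 1/(-243) = -1/243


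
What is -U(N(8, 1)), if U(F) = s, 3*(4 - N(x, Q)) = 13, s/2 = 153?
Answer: -306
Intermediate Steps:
s = 306 (s = 2*153 = 306)
N(x, Q) = -⅓ (N(x, Q) = 4 - ⅓*13 = 4 - 13/3 = -⅓)
U(F) = 306
-U(N(8, 1)) = -1*306 = -306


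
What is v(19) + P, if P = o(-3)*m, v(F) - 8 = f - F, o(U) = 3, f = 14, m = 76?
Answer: 231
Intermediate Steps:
v(F) = 22 - F (v(F) = 8 + (14 - F) = 22 - F)
P = 228 (P = 3*76 = 228)
v(19) + P = (22 - 1*19) + 228 = (22 - 19) + 228 = 3 + 228 = 231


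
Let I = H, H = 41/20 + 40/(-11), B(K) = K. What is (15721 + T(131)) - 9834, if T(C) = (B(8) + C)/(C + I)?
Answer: 167639357/28471 ≈ 5888.1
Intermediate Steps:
H = -349/220 (H = 41*(1/20) + 40*(-1/11) = 41/20 - 40/11 = -349/220 ≈ -1.5864)
I = -349/220 ≈ -1.5864
T(C) = (8 + C)/(-349/220 + C) (T(C) = (8 + C)/(C - 349/220) = (8 + C)/(-349/220 + C))
(15721 + T(131)) - 9834 = (15721 + 220*(8 + 131)/(-349 + 220*131)) - 9834 = (15721 + 220*139/(-349 + 28820)) - 9834 = (15721 + 220*139/28471) - 9834 = (15721 + 220*(1/28471)*139) - 9834 = (15721 + 30580/28471) - 9834 = 447623171/28471 - 9834 = 167639357/28471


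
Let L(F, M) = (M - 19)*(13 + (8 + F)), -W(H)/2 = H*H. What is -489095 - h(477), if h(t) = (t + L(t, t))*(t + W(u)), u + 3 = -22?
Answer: 176188558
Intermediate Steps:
u = -25 (u = -3 - 22 = -25)
W(H) = -2*H**2 (W(H) = -2*H*H = -2*H**2)
L(F, M) = (-19 + M)*(21 + F)
h(t) = (-1250 + t)*(-399 + t**2 + 3*t) (h(t) = (t + (-399 - 19*t + 21*t + t*t))*(t - 2*(-25)**2) = (t + (-399 - 19*t + 21*t + t**2))*(t - 2*625) = (t + (-399 + t**2 + 2*t))*(t - 1250) = (-399 + t**2 + 3*t)*(-1250 + t) = (-1250 + t)*(-399 + t**2 + 3*t))
-489095 - h(477) = -489095 - (498750 + 477**3 - 4149*477 - 1247*477**2) = -489095 - (498750 + 108531333 - 1979073 - 1247*227529) = -489095 - (498750 + 108531333 - 1979073 - 283728663) = -489095 - 1*(-176677653) = -489095 + 176677653 = 176188558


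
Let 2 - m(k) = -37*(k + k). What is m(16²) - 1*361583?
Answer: -342637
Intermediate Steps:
m(k) = 2 + 74*k (m(k) = 2 - (-37)*(k + k) = 2 - (-37)*2*k = 2 - (-74)*k = 2 + 74*k)
m(16²) - 1*361583 = (2 + 74*16²) - 1*361583 = (2 + 74*256) - 361583 = (2 + 18944) - 361583 = 18946 - 361583 = -342637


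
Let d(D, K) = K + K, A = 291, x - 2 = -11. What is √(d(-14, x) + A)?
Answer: √273 ≈ 16.523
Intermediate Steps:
x = -9 (x = 2 - 11 = -9)
d(D, K) = 2*K
√(d(-14, x) + A) = √(2*(-9) + 291) = √(-18 + 291) = √273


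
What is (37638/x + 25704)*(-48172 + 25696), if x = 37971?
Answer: -2437507770408/4219 ≈ -5.7774e+8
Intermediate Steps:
(37638/x + 25704)*(-48172 + 25696) = (37638/37971 + 25704)*(-48172 + 25696) = (37638*(1/37971) + 25704)*(-22476) = (4182/4219 + 25704)*(-22476) = (108449358/4219)*(-22476) = -2437507770408/4219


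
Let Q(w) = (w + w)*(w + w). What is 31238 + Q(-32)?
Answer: 35334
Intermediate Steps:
Q(w) = 4*w² (Q(w) = (2*w)*(2*w) = 4*w²)
31238 + Q(-32) = 31238 + 4*(-32)² = 31238 + 4*1024 = 31238 + 4096 = 35334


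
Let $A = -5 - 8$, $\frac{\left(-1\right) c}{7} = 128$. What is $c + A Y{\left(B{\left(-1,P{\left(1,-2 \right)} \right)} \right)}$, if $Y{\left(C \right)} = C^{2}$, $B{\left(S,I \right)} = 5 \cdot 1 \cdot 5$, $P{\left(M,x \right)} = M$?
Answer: $-9021$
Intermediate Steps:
$B{\left(S,I \right)} = 25$ ($B{\left(S,I \right)} = 5 \cdot 5 = 25$)
$c = -896$ ($c = \left(-7\right) 128 = -896$)
$A = -13$ ($A = -5 - 8 = -13$)
$c + A Y{\left(B{\left(-1,P{\left(1,-2 \right)} \right)} \right)} = -896 - 13 \cdot 25^{2} = -896 - 8125 = -9021$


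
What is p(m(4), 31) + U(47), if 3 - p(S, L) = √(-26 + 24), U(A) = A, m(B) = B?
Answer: 50 - I*√2 ≈ 50.0 - 1.4142*I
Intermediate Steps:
p(S, L) = 3 - I*√2 (p(S, L) = 3 - √(-26 + 24) = 3 - √(-2) = 3 - I*√2)
p(m(4), 31) + U(47) = (3 - I*√2) + 47 = 50 - I*√2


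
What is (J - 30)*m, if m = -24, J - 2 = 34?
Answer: -144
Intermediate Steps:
J = 36 (J = 2 + 34 = 36)
(J - 30)*m = (36 - 30)*(-24) = 6*(-24) = -144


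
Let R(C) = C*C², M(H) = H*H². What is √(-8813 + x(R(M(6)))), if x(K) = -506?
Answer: I*√9319 ≈ 96.535*I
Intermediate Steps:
M(H) = H³
R(C) = C³
√(-8813 + x(R(M(6)))) = √(-8813 - 506) = √(-9319) = I*√9319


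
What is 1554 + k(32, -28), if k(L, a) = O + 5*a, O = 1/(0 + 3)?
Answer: 4243/3 ≈ 1414.3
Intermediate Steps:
O = ⅓ (O = 1/3 = ⅓ ≈ 0.33333)
k(L, a) = ⅓ + 5*a
1554 + k(32, -28) = 1554 + (⅓ + 5*(-28)) = 1554 + (⅓ - 140) = 1554 - 419/3 = 4243/3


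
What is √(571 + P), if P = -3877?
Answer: I*√3306 ≈ 57.498*I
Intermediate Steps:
√(571 + P) = √(571 - 3877) = √(-3306) = I*√3306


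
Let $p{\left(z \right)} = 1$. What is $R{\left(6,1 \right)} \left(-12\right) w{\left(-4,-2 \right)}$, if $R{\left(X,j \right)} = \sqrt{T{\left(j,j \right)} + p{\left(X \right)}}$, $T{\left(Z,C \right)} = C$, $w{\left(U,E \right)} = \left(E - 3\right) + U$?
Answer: $108 \sqrt{2} \approx 152.74$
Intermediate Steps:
$w{\left(U,E \right)} = -3 + E + U$ ($w{\left(U,E \right)} = \left(-3 + E\right) + U = -3 + E + U$)
$R{\left(X,j \right)} = \sqrt{1 + j}$ ($R{\left(X,j \right)} = \sqrt{j + 1} = \sqrt{1 + j}$)
$R{\left(6,1 \right)} \left(-12\right) w{\left(-4,-2 \right)} = \sqrt{1 + 1} \left(-12\right) \left(-3 - 2 - 4\right) = \sqrt{2} \left(-12\right) \left(-9\right) = - 12 \sqrt{2} \left(-9\right) = 108 \sqrt{2}$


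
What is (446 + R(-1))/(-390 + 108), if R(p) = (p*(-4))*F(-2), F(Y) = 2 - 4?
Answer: -73/47 ≈ -1.5532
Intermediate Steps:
F(Y) = -2
R(p) = 8*p (R(p) = (p*(-4))*(-2) = -4*p*(-2) = 8*p)
(446 + R(-1))/(-390 + 108) = (446 + 8*(-1))/(-390 + 108) = (446 - 8)/(-282) = 438*(-1/282) = -73/47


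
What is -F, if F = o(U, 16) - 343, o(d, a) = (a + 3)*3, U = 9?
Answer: 286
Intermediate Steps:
o(d, a) = 9 + 3*a (o(d, a) = (3 + a)*3 = 9 + 3*a)
F = -286 (F = (9 + 3*16) - 343 = (9 + 48) - 343 = 57 - 343 = -286)
-F = -1*(-286) = 286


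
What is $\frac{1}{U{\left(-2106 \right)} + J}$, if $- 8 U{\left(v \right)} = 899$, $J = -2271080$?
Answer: $- \frac{8}{18169539} \approx -4.403 \cdot 10^{-7}$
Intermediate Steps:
$U{\left(v \right)} = - \frac{899}{8}$ ($U{\left(v \right)} = \left(- \frac{1}{8}\right) 899 = - \frac{899}{8}$)
$\frac{1}{U{\left(-2106 \right)} + J} = \frac{1}{- \frac{899}{8} - 2271080} = \frac{1}{- \frac{18169539}{8}} = - \frac{8}{18169539}$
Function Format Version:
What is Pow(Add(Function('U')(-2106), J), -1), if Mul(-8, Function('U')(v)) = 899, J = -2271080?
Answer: Rational(-8, 18169539) ≈ -4.4030e-7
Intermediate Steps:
Function('U')(v) = Rational(-899, 8) (Function('U')(v) = Mul(Rational(-1, 8), 899) = Rational(-899, 8))
Pow(Add(Function('U')(-2106), J), -1) = Pow(Add(Rational(-899, 8), -2271080), -1) = Pow(Rational(-18169539, 8), -1) = Rational(-8, 18169539)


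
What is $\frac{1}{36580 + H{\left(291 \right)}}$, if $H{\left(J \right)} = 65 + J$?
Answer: $\frac{1}{36936} \approx 2.7074 \cdot 10^{-5}$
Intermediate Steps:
$\frac{1}{36580 + H{\left(291 \right)}} = \frac{1}{36580 + \left(65 + 291\right)} = \frac{1}{36580 + 356} = \frac{1}{36936}$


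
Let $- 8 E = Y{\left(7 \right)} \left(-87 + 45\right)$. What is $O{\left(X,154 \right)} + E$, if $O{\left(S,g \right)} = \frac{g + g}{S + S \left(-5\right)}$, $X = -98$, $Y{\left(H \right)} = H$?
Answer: $\frac{1051}{28} \approx 37.536$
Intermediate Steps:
$O{\left(S,g \right)} = - \frac{g}{2 S}$ ($O{\left(S,g \right)} = \frac{2 g}{S - 5 S} = \frac{2 g}{\left(-4\right) S} = 2 g \left(- \frac{1}{4 S}\right) = - \frac{g}{2 S}$)
$E = \frac{147}{4}$ ($E = - \frac{7 \left(-87 + 45\right)}{8} = - \frac{7 \left(-42\right)}{8} = \left(- \frac{1}{8}\right) \left(-294\right) = \frac{147}{4} \approx 36.75$)
$O{\left(X,154 \right)} + E = \left(- \frac{1}{2}\right) 154 \frac{1}{-98} + \frac{147}{4} = \left(- \frac{1}{2}\right) 154 \left(- \frac{1}{98}\right) + \frac{147}{4} = \frac{11}{14} + \frac{147}{4} = \frac{1051}{28}$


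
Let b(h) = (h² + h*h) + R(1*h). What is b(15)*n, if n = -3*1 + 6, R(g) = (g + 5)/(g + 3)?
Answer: 4060/3 ≈ 1353.3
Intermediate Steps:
R(g) = (5 + g)/(3 + g)
n = 3 (n = -3 + 6 = 3)
b(h) = 2*h² + (5 + h)/(3 + h) (b(h) = (h² + h*h) + (5 + 1*h)/(3 + 1*h) = (h² + h²) + (5 + h)/(3 + h) = 2*h² + (5 + h)/(3 + h))
b(15)*n = ((5 + 15 + 2*15²*(3 + 15))/(3 + 15))*3 = ((5 + 15 + 2*225*18)/18)*3 = ((5 + 15 + 8100)/18)*3 = ((1/18)*8120)*3 = (4060/9)*3 = 4060/3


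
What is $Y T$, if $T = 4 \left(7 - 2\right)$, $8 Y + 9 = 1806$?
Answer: $\frac{8985}{2} \approx 4492.5$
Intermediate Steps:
$Y = \frac{1797}{8}$ ($Y = - \frac{9}{8} + \frac{1}{8} \cdot 1806 = - \frac{9}{8} + \frac{903}{4} = \frac{1797}{8} \approx 224.63$)
$T = 20$ ($T = 4 \cdot 5 = 20$)
$Y T = \frac{1797}{8} \cdot 20 = \frac{8985}{2}$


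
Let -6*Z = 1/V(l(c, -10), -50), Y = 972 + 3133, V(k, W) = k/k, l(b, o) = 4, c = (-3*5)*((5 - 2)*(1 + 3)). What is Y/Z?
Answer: -24630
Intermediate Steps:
c = -180 (c = -45*4 = -15*12 = -180)
V(k, W) = 1
Y = 4105
Z = -⅙ (Z = -⅙/1 = -⅙*1 = -⅙ ≈ -0.16667)
Y/Z = 4105/(-⅙) = 4105*(-6) = -24630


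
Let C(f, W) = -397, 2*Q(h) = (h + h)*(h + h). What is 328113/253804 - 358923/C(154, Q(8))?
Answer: 91226353953/100760188 ≈ 905.38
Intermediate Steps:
Q(h) = 2*h² (Q(h) = ((h + h)*(h + h))/2 = ((2*h)*(2*h))/2 = (4*h²)/2 = 2*h²)
328113/253804 - 358923/C(154, Q(8)) = 328113/253804 - 358923/(-397) = 328113*(1/253804) - 358923*(-1/397) = 328113/253804 + 358923/397 = 91226353953/100760188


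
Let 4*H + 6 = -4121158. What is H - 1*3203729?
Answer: -4234020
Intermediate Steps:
H = -1030291 (H = -3/2 + (1/4)*(-4121158) = -3/2 - 2060579/2 = -1030291)
H - 1*3203729 = -1030291 - 1*3203729 = -1030291 - 3203729 = -4234020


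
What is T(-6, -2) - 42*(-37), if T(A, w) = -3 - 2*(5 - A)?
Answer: 1529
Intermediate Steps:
T(A, w) = -13 + 2*A (T(A, w) = -3 + (-10 + 2*A) = -13 + 2*A)
T(-6, -2) - 42*(-37) = (-13 + 2*(-6)) - 42*(-37) = (-13 - 12) + 1554 = -25 + 1554 = 1529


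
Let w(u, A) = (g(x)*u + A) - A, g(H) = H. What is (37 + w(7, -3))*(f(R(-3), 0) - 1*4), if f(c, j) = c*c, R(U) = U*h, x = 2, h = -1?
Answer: 255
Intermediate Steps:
R(U) = -U (R(U) = U*(-1) = -U)
f(c, j) = c²
w(u, A) = 2*u (w(u, A) = (2*u + A) - A = (A + 2*u) - A = 2*u)
(37 + w(7, -3))*(f(R(-3), 0) - 1*4) = (37 + 2*7)*((-1*(-3))² - 1*4) = (37 + 14)*(3² - 4) = 51*(9 - 4) = 51*5 = 255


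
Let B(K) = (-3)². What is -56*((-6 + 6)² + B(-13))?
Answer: -504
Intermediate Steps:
B(K) = 9
-56*((-6 + 6)² + B(-13)) = -56*((-6 + 6)² + 9) = -56*(0² + 9) = -56*(0 + 9) = -56*9 = -504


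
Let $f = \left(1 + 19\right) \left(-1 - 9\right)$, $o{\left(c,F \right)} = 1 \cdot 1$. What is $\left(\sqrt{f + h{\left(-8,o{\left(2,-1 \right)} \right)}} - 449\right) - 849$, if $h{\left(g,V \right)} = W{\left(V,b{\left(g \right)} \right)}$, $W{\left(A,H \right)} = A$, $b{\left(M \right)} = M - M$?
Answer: $-1298 + i \sqrt{199} \approx -1298.0 + 14.107 i$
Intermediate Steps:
$o{\left(c,F \right)} = 1$
$b{\left(M \right)} = 0$
$f = -200$ ($f = 20 \left(-10\right) = -200$)
$h{\left(g,V \right)} = V$
$\left(\sqrt{f + h{\left(-8,o{\left(2,-1 \right)} \right)}} - 449\right) - 849 = \left(\sqrt{-200 + 1} - 449\right) - 849 = \left(\sqrt{-199} - 449\right) - 849 = \left(i \sqrt{199} - 449\right) - 849 = \left(-449 + i \sqrt{199}\right) - 849 = -1298 + i \sqrt{199}$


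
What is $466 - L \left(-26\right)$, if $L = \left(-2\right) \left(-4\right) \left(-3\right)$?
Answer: $-158$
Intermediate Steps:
$L = -24$ ($L = 8 \left(-3\right) = -24$)
$466 - L \left(-26\right) = 466 - \left(-24\right) \left(-26\right) = 466 - 624 = -158$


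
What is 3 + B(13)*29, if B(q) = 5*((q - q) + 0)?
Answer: 3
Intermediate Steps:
B(q) = 0 (B(q) = 5*(0 + 0) = 5*0 = 0)
3 + B(13)*29 = 3 + 0*29 = 3 + 0 = 3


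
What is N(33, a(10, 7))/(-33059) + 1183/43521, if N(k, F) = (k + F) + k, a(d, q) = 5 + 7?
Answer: 2747243/110673903 ≈ 0.024823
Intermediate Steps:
a(d, q) = 12
N(k, F) = F + 2*k (N(k, F) = (F + k) + k = F + 2*k)
N(33, a(10, 7))/(-33059) + 1183/43521 = (12 + 2*33)/(-33059) + 1183/43521 = (12 + 66)*(-1/33059) + 1183*(1/43521) = 78*(-1/33059) + 1183/43521 = -6/2543 + 1183/43521 = 2747243/110673903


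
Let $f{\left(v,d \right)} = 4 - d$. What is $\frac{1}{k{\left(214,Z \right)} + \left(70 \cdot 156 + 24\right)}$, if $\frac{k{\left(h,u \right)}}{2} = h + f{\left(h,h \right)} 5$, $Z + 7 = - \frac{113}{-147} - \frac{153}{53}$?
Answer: $\frac{1}{9272} \approx 0.00010785$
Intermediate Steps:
$Z = - \frac{71039}{7791}$ ($Z = -7 - \left(- \frac{113}{147} + \frac{153}{53}\right) = -7 - \frac{16502}{7791} = - \frac{71039}{7791} \approx -9.1181$)
$k{\left(h,u \right)} = 40 - 8 h$ ($k{\left(h,u \right)} = 2 \left(h + \left(4 - h\right) 5\right) = 2 \left(h - \left(-20 + 5 h\right)\right) = 2 \left(20 - 4 h\right) = 40 - 8 h$)
$\frac{1}{k{\left(214,Z \right)} + \left(70 \cdot 156 + 24\right)} = \frac{1}{\left(40 - 1712\right) + \left(70 \cdot 156 + 24\right)} = \frac{1}{\left(40 - 1712\right) + \left(10920 + 24\right)} = \frac{1}{-1672 + 10944} = \frac{1}{9272}$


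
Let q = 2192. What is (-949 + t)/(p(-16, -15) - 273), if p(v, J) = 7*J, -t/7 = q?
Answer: 5431/126 ≈ 43.103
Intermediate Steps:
t = -15344 (t = -7*2192 = -15344)
(-949 + t)/(p(-16, -15) - 273) = (-949 - 15344)/(7*(-15) - 273) = -16293/(-105 - 273) = -16293/(-378) = -16293*(-1/378) = 5431/126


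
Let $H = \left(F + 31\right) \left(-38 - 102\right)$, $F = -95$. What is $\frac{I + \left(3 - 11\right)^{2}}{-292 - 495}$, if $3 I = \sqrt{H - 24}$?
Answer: $- \frac{64}{787} - \frac{2 \sqrt{2234}}{2361} \approx -0.12136$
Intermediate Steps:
$H = 8960$ ($H = \left(-95 + 31\right) \left(-38 - 102\right) = \left(-64\right) \left(-140\right) = 8960$)
$I = \frac{2 \sqrt{2234}}{3}$ ($I = \frac{\sqrt{8960 - 24}}{3} = \frac{\sqrt{8936}}{3} = \frac{2 \sqrt{2234}}{3} \approx 31.51$)
$\frac{I + \left(3 - 11\right)^{2}}{-292 - 495} = \frac{\frac{2 \sqrt{2234}}{3} + \left(3 - 11\right)^{2}}{-292 - 495} = \frac{\frac{2 \sqrt{2234}}{3} + \left(-8\right)^{2}}{-787} = \left(\frac{2 \sqrt{2234}}{3} + 64\right) \left(- \frac{1}{787}\right) = \left(64 + \frac{2 \sqrt{2234}}{3}\right) \left(- \frac{1}{787}\right) = - \frac{64}{787} - \frac{2 \sqrt{2234}}{2361}$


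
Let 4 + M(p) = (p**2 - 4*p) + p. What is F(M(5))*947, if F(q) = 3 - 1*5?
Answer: -1894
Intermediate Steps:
M(p) = -4 + p**2 - 3*p (M(p) = -4 + ((p**2 - 4*p) + p) = -4 + (p**2 - 3*p) = -4 + p**2 - 3*p)
F(q) = -2 (F(q) = 3 - 5 = -2)
F(M(5))*947 = -2*947 = -1894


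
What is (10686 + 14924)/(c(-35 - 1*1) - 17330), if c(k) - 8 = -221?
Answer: -25610/17543 ≈ -1.4598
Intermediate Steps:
c(k) = -213 (c(k) = 8 - 221 = -213)
(10686 + 14924)/(c(-35 - 1*1) - 17330) = (10686 + 14924)/(-213 - 17330) = 25610/(-17543) = 25610*(-1/17543) = -25610/17543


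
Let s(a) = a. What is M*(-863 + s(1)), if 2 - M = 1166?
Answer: 1003368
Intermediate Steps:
M = -1164 (M = 2 - 1*1166 = 2 - 1166 = -1164)
M*(-863 + s(1)) = -1164*(-863 + 1) = -1164*(-862) = 1003368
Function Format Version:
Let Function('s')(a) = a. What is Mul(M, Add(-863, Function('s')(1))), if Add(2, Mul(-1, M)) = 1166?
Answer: 1003368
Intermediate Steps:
M = -1164 (M = Add(2, Mul(-1, 1166)) = Add(2, -1166) = -1164)
Mul(M, Add(-863, Function('s')(1))) = Mul(-1164, Add(-863, 1)) = Mul(-1164, -862) = 1003368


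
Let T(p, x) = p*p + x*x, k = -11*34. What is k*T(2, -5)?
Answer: -10846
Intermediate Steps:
k = -374
T(p, x) = p² + x²
k*T(2, -5) = -374*(2² + (-5)²) = -374*(4 + 25) = -374*29 = -10846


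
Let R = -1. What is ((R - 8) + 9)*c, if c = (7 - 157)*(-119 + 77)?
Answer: 0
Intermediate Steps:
c = 6300 (c = -150*(-42) = 6300)
((R - 8) + 9)*c = ((-1 - 8) + 9)*6300 = (-9 + 9)*6300 = 0*6300 = 0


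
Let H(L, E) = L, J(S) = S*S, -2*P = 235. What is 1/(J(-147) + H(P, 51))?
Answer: 2/42983 ≈ 4.6530e-5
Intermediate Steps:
P = -235/2 (P = -1/2*235 = -235/2 ≈ -117.50)
J(S) = S**2
1/(J(-147) + H(P, 51)) = 1/((-147)**2 - 235/2) = 1/(21609 - 235/2) = 1/(42983/2) = 2/42983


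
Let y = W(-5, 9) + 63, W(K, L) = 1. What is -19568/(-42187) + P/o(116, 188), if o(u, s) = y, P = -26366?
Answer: -555525045/1349984 ≈ -411.50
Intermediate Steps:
y = 64 (y = 1 + 63 = 64)
o(u, s) = 64
-19568/(-42187) + P/o(116, 188) = -19568/(-42187) - 26366/64 = -19568*(-1/42187) - 26366*1/64 = 19568/42187 - 13183/32 = -555525045/1349984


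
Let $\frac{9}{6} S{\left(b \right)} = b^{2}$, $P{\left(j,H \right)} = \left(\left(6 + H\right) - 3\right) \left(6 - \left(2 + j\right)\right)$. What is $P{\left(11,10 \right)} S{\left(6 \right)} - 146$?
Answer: $-2330$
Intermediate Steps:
$P{\left(j,H \right)} = \left(3 + H\right) \left(4 - j\right)$
$S{\left(b \right)} = \frac{2 b^{2}}{3}$
$P{\left(11,10 \right)} S{\left(6 \right)} - 146 = \left(12 - 33 + 4 \cdot 10 - 10 \cdot 11\right) \frac{2 \cdot 6^{2}}{3} - 146 = \left(12 - 33 + 40 - 110\right) \frac{2}{3} \cdot 36 - 146 = \left(-91\right) 24 - 146 = -2184 - 146 = -2330$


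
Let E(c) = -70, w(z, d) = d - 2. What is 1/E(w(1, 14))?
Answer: -1/70 ≈ -0.014286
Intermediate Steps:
w(z, d) = -2 + d
1/E(w(1, 14)) = 1/(-70) = -1/70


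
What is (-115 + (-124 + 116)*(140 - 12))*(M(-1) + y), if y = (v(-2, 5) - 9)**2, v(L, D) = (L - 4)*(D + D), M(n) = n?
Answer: -5421640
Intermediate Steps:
v(L, D) = 2*D*(-4 + L) (v(L, D) = (-4 + L)*(2*D) = 2*D*(-4 + L))
y = 4761 (y = (2*5*(-4 - 2) - 9)**2 = (2*5*(-6) - 9)**2 = (-60 - 9)**2 = (-69)**2 = 4761)
(-115 + (-124 + 116)*(140 - 12))*(M(-1) + y) = (-115 + (-124 + 116)*(140 - 12))*(-1 + 4761) = (-115 - 8*128)*4760 = (-115 - 1024)*4760 = -1139*4760 = -5421640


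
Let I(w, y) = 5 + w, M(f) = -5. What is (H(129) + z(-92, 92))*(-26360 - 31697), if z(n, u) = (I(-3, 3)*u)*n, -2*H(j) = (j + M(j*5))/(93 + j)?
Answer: 109091367223/111 ≈ 9.8281e+8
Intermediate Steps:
H(j) = -(-5 + j)/(2*(93 + j)) (H(j) = -(j - 5)/(2*(93 + j)) = -(-5 + j)/(2*(93 + j)))
z(n, u) = 2*n*u (z(n, u) = ((5 - 3)*u)*n = (2*u)*n = 2*n*u)
(H(129) + z(-92, 92))*(-26360 - 31697) = ((5 - 1*129)/(2*(93 + 129)) + 2*(-92)*92)*(-26360 - 31697) = ((½)*(5 - 129)/222 - 16928)*(-58057) = ((½)*(1/222)*(-124) - 16928)*(-58057) = (-31/111 - 16928)*(-58057) = -1879039/111*(-58057) = 109091367223/111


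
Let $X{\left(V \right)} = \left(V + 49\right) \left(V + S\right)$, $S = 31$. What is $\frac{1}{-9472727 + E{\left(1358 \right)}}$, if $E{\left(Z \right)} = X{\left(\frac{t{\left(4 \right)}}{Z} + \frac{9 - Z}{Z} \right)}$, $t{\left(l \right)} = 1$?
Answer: $- \frac{461041}{4366651364932} \approx -1.0558 \cdot 10^{-7}$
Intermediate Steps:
$X{\left(V \right)} = \left(31 + V\right) \left(49 + V\right)$ ($X{\left(V \right)} = \left(V + 49\right) \left(V + 31\right) = \left(49 + V\right) \left(31 + V\right) = \left(31 + V\right) \left(49 + V\right)$)
$E{\left(Z \right)} = 1519 + \left(\frac{1}{Z} + \frac{9 - Z}{Z}\right)^{2} + \frac{80}{Z} + \frac{80 \left(9 - Z\right)}{Z}$ ($E{\left(Z \right)} = 1519 + \left(1 \frac{1}{Z} + \frac{9 - Z}{Z}\right)^{2} + 80 \left(1 \frac{1}{Z} + \frac{9 - Z}{Z}\right) = 1519 + \left(\frac{1}{Z} + \frac{9 - Z}{Z}\right)^{2} + 80 \left(\frac{1}{Z} + \frac{9 - Z}{Z}\right) = 1519 + \left(\frac{1}{Z} + \frac{9 - Z}{Z}\right)^{2} + \left(\frac{80}{Z} + \frac{80 \left(9 - Z\right)}{Z}\right) = 1519 + \left(\frac{1}{Z} + \frac{9 - Z}{Z}\right)^{2} + \frac{80}{Z} + \frac{80 \left(9 - Z\right)}{Z}$)
$\frac{1}{-9472727 + E{\left(1358 \right)}} = \frac{1}{-9472727 + \left(1440 + \frac{100}{1844164} + \frac{780}{1358}\right)} = \frac{1}{-9472727 + \left(1440 + 100 \cdot \frac{1}{1844164} + 780 \cdot \frac{1}{1358}\right)} = \frac{1}{-9472727 + \left(1440 + \frac{25}{461041} + \frac{390}{679}\right)} = \frac{1}{-9472727 + \frac{664163875}{461041}} = \frac{1}{- \frac{4366651364932}{461041}} = - \frac{461041}{4366651364932}$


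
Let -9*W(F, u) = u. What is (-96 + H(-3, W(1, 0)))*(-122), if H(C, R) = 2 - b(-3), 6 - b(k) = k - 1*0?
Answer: 12566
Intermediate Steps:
W(F, u) = -u/9
b(k) = 6 - k (b(k) = 6 - (k - 1*0) = 6 - (k + 0) = 6 - k)
H(C, R) = -7 (H(C, R) = 2 - (6 - 1*(-3)) = 2 - (6 + 3) = 2 - 1*9 = 2 - 9 = -7)
(-96 + H(-3, W(1, 0)))*(-122) = (-96 - 7)*(-122) = -103*(-122) = 12566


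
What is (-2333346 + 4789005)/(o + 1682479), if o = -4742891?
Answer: -2455659/3060412 ≈ -0.80239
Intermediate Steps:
(-2333346 + 4789005)/(o + 1682479) = (-2333346 + 4789005)/(-4742891 + 1682479) = 2455659/(-3060412) = 2455659*(-1/3060412) = -2455659/3060412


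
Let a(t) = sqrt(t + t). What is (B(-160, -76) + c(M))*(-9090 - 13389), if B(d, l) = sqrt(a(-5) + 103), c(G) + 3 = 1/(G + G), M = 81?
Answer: 3634105/54 - 22479*sqrt(103 + I*sqrt(10)) ≈ -1.6087e+5 - 3501.7*I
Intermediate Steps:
c(G) = -3 + 1/(2*G) (c(G) = -3 + 1/(G + G) = -3 + 1/(2*G))
a(t) = sqrt(2)*sqrt(t) (a(t) = sqrt(2*t) = sqrt(2)*sqrt(t))
B(d, l) = sqrt(103 + I*sqrt(10)) (B(d, l) = sqrt(sqrt(2)*sqrt(-5) + 103) = sqrt(sqrt(2)*(I*sqrt(5)) + 103) = sqrt(I*sqrt(10) + 103) = sqrt(103 + I*sqrt(10)))
(B(-160, -76) + c(M))*(-9090 - 13389) = (sqrt(103 + I*sqrt(10)) + (-3 + (1/2)/81))*(-9090 - 13389) = (sqrt(103 + I*sqrt(10)) + (-3 + (1/2)*(1/81)))*(-22479) = (sqrt(103 + I*sqrt(10)) + (-3 + 1/162))*(-22479) = (sqrt(103 + I*sqrt(10)) - 485/162)*(-22479) = (-485/162 + sqrt(103 + I*sqrt(10)))*(-22479) = 3634105/54 - 22479*sqrt(103 + I*sqrt(10))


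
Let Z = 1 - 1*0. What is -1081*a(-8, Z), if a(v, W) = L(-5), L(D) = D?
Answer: 5405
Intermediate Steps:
Z = 1 (Z = 1 + 0 = 1)
a(v, W) = -5
-1081*a(-8, Z) = -1081*(-5) = 5405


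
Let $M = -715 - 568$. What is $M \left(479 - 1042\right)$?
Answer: $722329$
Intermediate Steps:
$M = -1283$ ($M = -715 - 568 = -1283$)
$M \left(479 - 1042\right) = - 1283 \left(479 - 1042\right) = \left(-1283\right) \left(-563\right) = 722329$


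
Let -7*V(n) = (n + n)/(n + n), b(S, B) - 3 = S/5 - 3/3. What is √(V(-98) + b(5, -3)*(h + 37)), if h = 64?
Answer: 2*√3710/7 ≈ 17.403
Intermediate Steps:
b(S, B) = 2 + S/5 (b(S, B) = 3 + (S/5 - 3/3) = 3 + (S*(⅕) - 3*⅓) = 3 + (S/5 - 1) = 3 + (-1 + S/5) = 2 + S/5)
V(n) = -⅐ (V(n) = -(n + n)/(7*(n + n)) = -2*n/(7*(2*n)) = -2*n*1/(2*n)/7 = -⅐*1 = -⅐)
√(V(-98) + b(5, -3)*(h + 37)) = √(-⅐ + (2 + (⅕)*5)*(64 + 37)) = √(-⅐ + (2 + 1)*101) = √(-⅐ + 3*101) = √(-⅐ + 303) = √(2120/7) = 2*√3710/7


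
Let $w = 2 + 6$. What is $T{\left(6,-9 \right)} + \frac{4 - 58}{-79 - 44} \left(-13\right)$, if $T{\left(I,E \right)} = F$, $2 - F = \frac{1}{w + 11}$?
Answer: $- \frac{2929}{779} \approx -3.7599$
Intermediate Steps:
$w = 8$
$F = \frac{37}{19}$ ($F = 2 - \frac{1}{8 + 11} = 2 - \frac{1}{19} = \frac{37}{19} \approx 1.9474$)
$T{\left(I,E \right)} = \frac{37}{19}$
$T{\left(6,-9 \right)} + \frac{4 - 58}{-79 - 44} \left(-13\right) = \frac{37}{19} + \frac{4 - 58}{-79 - 44} \left(-13\right) = \frac{37}{19} + - \frac{54}{-123} \left(-13\right) = \frac{37}{19} + \left(-54\right) \left(- \frac{1}{123}\right) \left(-13\right) = \frac{37}{19} + \frac{18}{41} \left(-13\right) = \frac{37}{19} - \frac{234}{41} = - \frac{2929}{779}$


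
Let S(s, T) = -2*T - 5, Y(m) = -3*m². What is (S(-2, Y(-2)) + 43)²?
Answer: 3844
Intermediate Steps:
S(s, T) = -5 - 2*T
(S(-2, Y(-2)) + 43)² = ((-5 - (-6)*(-2)²) + 43)² = ((-5 - (-6)*4) + 43)² = ((-5 - 2*(-12)) + 43)² = ((-5 + 24) + 43)² = (19 + 43)² = 62² = 3844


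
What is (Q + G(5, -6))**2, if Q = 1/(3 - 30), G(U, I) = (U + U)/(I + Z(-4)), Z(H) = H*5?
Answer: 21904/123201 ≈ 0.17779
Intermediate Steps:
Z(H) = 5*H
G(U, I) = 2*U/(-20 + I) (G(U, I) = (U + U)/(I + 5*(-4)) = (2*U)/(I - 20) = (2*U)/(-20 + I) = 2*U/(-20 + I))
Q = -1/27 (Q = 1/(-27) = -1/27 ≈ -0.037037)
(Q + G(5, -6))**2 = (-1/27 + 2*5/(-20 - 6))**2 = (-1/27 + 2*5/(-26))**2 = (-1/27 + 2*5*(-1/26))**2 = (-1/27 - 5/13)**2 = (-148/351)**2 = 21904/123201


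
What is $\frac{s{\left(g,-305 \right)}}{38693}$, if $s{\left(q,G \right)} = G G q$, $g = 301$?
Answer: $\frac{28000525}{38693} \approx 723.66$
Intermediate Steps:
$s{\left(q,G \right)} = q G^{2}$ ($s{\left(q,G \right)} = G^{2} q = q G^{2}$)
$\frac{s{\left(g,-305 \right)}}{38693} = \frac{301 \left(-305\right)^{2}}{38693} = 301 \cdot 93025 \cdot \frac{1}{38693} = 28000525 \cdot \frac{1}{38693} = \frac{28000525}{38693}$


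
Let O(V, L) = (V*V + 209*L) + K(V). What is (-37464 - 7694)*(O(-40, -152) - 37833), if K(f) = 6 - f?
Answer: 3068711890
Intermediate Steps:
O(V, L) = 6 + V² - V + 209*L (O(V, L) = (V*V + 209*L) + (6 - V) = (V² + 209*L) + (6 - V) = 6 + V² - V + 209*L)
(-37464 - 7694)*(O(-40, -152) - 37833) = (-37464 - 7694)*((6 + (-40)² - 1*(-40) + 209*(-152)) - 37833) = -45158*((6 + 1600 + 40 - 31768) - 37833) = -45158*(-30122 - 37833) = -45158*(-67955) = 3068711890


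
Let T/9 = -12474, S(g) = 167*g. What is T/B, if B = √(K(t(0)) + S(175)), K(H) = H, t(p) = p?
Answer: -16038*√1169/835 ≈ -656.71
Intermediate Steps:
T = -112266 (T = 9*(-12474) = -112266)
B = 5*√1169 (B = √(0 + 167*175) = √(0 + 29225) = √29225 = 5*√1169 ≈ 170.95)
T/B = -112266*√1169/5845 = -16038*√1169/835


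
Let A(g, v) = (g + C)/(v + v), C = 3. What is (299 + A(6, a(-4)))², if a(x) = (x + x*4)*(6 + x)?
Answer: 571735921/6400 ≈ 89334.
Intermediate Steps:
a(x) = 5*x*(6 + x) (a(x) = (x + 4*x)*(6 + x) = (5*x)*(6 + x) = 5*x*(6 + x))
A(g, v) = (3 + g)/(2*v) (A(g, v) = (g + 3)/(v + v) = (3 + g)/((2*v)) = (3 + g)*(1/(2*v)) = (3 + g)/(2*v))
(299 + A(6, a(-4)))² = (299 + (3 + 6)/(2*((5*(-4)*(6 - 4)))))² = (299 + (½)*9/(5*(-4)*2))² = (299 + (½)*9/(-40))² = (299 + (½)*(-1/40)*9)² = (299 - 9/80)² = (23911/80)² = 571735921/6400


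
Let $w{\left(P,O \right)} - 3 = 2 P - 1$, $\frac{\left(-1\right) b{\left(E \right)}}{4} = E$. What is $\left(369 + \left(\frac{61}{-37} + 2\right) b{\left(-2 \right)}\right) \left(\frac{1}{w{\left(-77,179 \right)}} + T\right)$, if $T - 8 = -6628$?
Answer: $- \frac{13842857437}{5624} \approx -2.4614 \cdot 10^{6}$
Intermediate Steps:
$T = -6620$ ($T = 8 - 6628 = -6620$)
$b{\left(E \right)} = - 4 E$
$w{\left(P,O \right)} = 2 + 2 P$ ($w{\left(P,O \right)} = 3 + \left(2 P - 1\right) = 3 + \left(-1 + 2 P\right) = 2 + 2 P$)
$\left(369 + \left(\frac{61}{-37} + 2\right) b{\left(-2 \right)}\right) \left(\frac{1}{w{\left(-77,179 \right)}} + T\right) = \left(369 + \left(\frac{61}{-37} + 2\right) \left(\left(-4\right) \left(-2\right)\right)\right) \left(\frac{1}{2 + 2 \left(-77\right)} - 6620\right) = \left(369 + \left(61 \left(- \frac{1}{37}\right) + 2\right) 8\right) \left(\frac{1}{2 - 154} - 6620\right) = \left(369 + \left(- \frac{61}{37} + 2\right) 8\right) \left(\frac{1}{-152} - 6620\right) = \left(369 + \frac{13}{37} \cdot 8\right) \left(- \frac{1}{152} - 6620\right) = \left(369 + \frac{104}{37}\right) \left(- \frac{1006241}{152}\right) = \frac{13757}{37} \left(- \frac{1006241}{152}\right) = - \frac{13842857437}{5624}$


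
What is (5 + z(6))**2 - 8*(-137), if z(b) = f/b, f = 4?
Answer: 10153/9 ≈ 1128.1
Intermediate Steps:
z(b) = 4/b
(5 + z(6))**2 - 8*(-137) = (5 + 4/6)**2 - 8*(-137) = (5 + 4*(1/6))**2 + 1096 = (5 + 2/3)**2 + 1096 = (17/3)**2 + 1096 = 289/9 + 1096 = 10153/9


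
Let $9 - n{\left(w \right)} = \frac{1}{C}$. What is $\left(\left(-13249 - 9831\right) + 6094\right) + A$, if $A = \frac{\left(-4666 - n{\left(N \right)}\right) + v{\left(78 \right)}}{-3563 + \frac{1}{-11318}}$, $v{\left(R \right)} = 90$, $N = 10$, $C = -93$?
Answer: $- \frac{63698130774322}{3750321255} \approx -16985.0$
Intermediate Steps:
$n{\left(w \right)} = \frac{838}{93}$ ($n{\left(w \right)} = 9 - \frac{1}{-93} = 9 - - \frac{1}{93} = 9 + \frac{1}{93} = \frac{838}{93}$)
$A = \frac{4826063108}{3750321255}$ ($A = \frac{\left(-4666 - \frac{838}{93}\right) + 90}{-3563 + \frac{1}{-11318}} = \frac{\left(-4666 - \frac{838}{93}\right) + 90}{-3563 - \frac{1}{11318}} = \frac{- \frac{434776}{93} + 90}{- \frac{40326035}{11318}} = \left(- \frac{426406}{93}\right) \left(- \frac{11318}{40326035}\right) = \frac{4826063108}{3750321255} \approx 1.2868$)
$\left(\left(-13249 - 9831\right) + 6094\right) + A = \left(\left(-13249 - 9831\right) + 6094\right) + \frac{4826063108}{3750321255} = \left(-23080 + 6094\right) + \frac{4826063108}{3750321255} = -16986 + \frac{4826063108}{3750321255} = - \frac{63698130774322}{3750321255}$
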